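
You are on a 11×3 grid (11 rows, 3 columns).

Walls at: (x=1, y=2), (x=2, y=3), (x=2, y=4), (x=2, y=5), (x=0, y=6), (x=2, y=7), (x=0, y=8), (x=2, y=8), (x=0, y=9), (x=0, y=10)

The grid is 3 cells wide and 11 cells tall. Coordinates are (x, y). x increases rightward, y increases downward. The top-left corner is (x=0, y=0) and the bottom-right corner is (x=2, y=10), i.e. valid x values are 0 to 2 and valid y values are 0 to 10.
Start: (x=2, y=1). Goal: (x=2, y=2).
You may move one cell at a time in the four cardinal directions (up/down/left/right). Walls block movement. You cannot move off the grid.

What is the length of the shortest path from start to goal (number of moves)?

Answer: Shortest path length: 1

Derivation:
BFS from (x=2, y=1) until reaching (x=2, y=2):
  Distance 0: (x=2, y=1)
  Distance 1: (x=2, y=0), (x=1, y=1), (x=2, y=2)  <- goal reached here
One shortest path (1 moves): (x=2, y=1) -> (x=2, y=2)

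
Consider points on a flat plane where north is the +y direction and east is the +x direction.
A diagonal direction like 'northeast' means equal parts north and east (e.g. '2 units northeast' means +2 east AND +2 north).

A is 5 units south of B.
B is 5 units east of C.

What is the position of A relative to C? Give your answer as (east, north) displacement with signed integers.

Answer: A is at (east=5, north=-5) relative to C.

Derivation:
Place C at the origin (east=0, north=0).
  B is 5 units east of C: delta (east=+5, north=+0); B at (east=5, north=0).
  A is 5 units south of B: delta (east=+0, north=-5); A at (east=5, north=-5).
Therefore A relative to C: (east=5, north=-5).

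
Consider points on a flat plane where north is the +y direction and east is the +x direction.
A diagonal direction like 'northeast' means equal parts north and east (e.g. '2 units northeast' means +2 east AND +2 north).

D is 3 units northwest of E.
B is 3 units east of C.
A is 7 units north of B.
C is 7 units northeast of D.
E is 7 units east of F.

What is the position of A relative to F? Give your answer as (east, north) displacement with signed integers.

Answer: A is at (east=14, north=17) relative to F.

Derivation:
Place F at the origin (east=0, north=0).
  E is 7 units east of F: delta (east=+7, north=+0); E at (east=7, north=0).
  D is 3 units northwest of E: delta (east=-3, north=+3); D at (east=4, north=3).
  C is 7 units northeast of D: delta (east=+7, north=+7); C at (east=11, north=10).
  B is 3 units east of C: delta (east=+3, north=+0); B at (east=14, north=10).
  A is 7 units north of B: delta (east=+0, north=+7); A at (east=14, north=17).
Therefore A relative to F: (east=14, north=17).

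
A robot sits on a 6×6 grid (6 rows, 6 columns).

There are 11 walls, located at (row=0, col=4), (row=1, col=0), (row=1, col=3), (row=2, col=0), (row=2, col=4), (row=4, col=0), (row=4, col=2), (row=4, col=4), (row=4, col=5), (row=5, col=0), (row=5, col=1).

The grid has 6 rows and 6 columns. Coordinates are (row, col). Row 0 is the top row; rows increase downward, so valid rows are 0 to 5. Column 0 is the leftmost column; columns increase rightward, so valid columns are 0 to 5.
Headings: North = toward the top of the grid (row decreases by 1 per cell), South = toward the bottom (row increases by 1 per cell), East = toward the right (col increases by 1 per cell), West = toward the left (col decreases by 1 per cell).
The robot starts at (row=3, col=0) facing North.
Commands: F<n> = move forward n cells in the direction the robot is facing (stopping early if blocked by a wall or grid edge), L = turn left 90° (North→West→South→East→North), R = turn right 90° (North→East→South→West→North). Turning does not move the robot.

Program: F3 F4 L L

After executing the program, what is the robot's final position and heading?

Answer: Final position: (row=3, col=0), facing South

Derivation:
Start: (row=3, col=0), facing North
  F3: move forward 0/3 (blocked), now at (row=3, col=0)
  F4: move forward 0/4 (blocked), now at (row=3, col=0)
  L: turn left, now facing West
  L: turn left, now facing South
Final: (row=3, col=0), facing South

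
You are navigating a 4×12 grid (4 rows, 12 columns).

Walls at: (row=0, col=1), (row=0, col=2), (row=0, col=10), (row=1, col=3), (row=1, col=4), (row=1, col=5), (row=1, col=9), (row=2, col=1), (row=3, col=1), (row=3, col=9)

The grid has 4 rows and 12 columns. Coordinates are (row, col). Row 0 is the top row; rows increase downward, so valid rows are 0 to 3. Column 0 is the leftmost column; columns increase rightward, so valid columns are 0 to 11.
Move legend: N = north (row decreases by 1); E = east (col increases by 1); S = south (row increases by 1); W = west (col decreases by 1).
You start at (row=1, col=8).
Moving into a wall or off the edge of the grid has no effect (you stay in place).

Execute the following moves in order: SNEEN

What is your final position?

Answer: Final position: (row=0, col=8)

Derivation:
Start: (row=1, col=8)
  S (south): (row=1, col=8) -> (row=2, col=8)
  N (north): (row=2, col=8) -> (row=1, col=8)
  E (east): blocked, stay at (row=1, col=8)
  E (east): blocked, stay at (row=1, col=8)
  N (north): (row=1, col=8) -> (row=0, col=8)
Final: (row=0, col=8)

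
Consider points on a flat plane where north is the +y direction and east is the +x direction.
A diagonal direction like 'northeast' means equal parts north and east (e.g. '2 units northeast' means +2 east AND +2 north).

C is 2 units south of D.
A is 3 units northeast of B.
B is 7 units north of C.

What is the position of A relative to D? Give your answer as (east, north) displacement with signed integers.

Answer: A is at (east=3, north=8) relative to D.

Derivation:
Place D at the origin (east=0, north=0).
  C is 2 units south of D: delta (east=+0, north=-2); C at (east=0, north=-2).
  B is 7 units north of C: delta (east=+0, north=+7); B at (east=0, north=5).
  A is 3 units northeast of B: delta (east=+3, north=+3); A at (east=3, north=8).
Therefore A relative to D: (east=3, north=8).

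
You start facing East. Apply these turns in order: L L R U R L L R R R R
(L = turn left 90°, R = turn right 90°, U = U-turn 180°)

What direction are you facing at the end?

Answer: Final heading: East

Derivation:
Start: East
  L (left (90° counter-clockwise)) -> North
  L (left (90° counter-clockwise)) -> West
  R (right (90° clockwise)) -> North
  U (U-turn (180°)) -> South
  R (right (90° clockwise)) -> West
  L (left (90° counter-clockwise)) -> South
  L (left (90° counter-clockwise)) -> East
  R (right (90° clockwise)) -> South
  R (right (90° clockwise)) -> West
  R (right (90° clockwise)) -> North
  R (right (90° clockwise)) -> East
Final: East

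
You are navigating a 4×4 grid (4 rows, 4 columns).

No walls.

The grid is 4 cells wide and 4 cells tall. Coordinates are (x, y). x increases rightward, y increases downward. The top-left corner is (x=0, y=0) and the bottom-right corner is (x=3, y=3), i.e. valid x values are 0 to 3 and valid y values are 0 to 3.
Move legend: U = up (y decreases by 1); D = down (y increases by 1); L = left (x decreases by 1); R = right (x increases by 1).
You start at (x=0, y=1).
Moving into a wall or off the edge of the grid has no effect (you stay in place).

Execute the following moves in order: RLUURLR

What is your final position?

Answer: Final position: (x=1, y=0)

Derivation:
Start: (x=0, y=1)
  R (right): (x=0, y=1) -> (x=1, y=1)
  L (left): (x=1, y=1) -> (x=0, y=1)
  U (up): (x=0, y=1) -> (x=0, y=0)
  U (up): blocked, stay at (x=0, y=0)
  R (right): (x=0, y=0) -> (x=1, y=0)
  L (left): (x=1, y=0) -> (x=0, y=0)
  R (right): (x=0, y=0) -> (x=1, y=0)
Final: (x=1, y=0)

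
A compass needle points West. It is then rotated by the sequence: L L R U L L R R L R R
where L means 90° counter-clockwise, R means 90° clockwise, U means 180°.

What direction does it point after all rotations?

Answer: Final heading: East

Derivation:
Start: West
  L (left (90° counter-clockwise)) -> South
  L (left (90° counter-clockwise)) -> East
  R (right (90° clockwise)) -> South
  U (U-turn (180°)) -> North
  L (left (90° counter-clockwise)) -> West
  L (left (90° counter-clockwise)) -> South
  R (right (90° clockwise)) -> West
  R (right (90° clockwise)) -> North
  L (left (90° counter-clockwise)) -> West
  R (right (90° clockwise)) -> North
  R (right (90° clockwise)) -> East
Final: East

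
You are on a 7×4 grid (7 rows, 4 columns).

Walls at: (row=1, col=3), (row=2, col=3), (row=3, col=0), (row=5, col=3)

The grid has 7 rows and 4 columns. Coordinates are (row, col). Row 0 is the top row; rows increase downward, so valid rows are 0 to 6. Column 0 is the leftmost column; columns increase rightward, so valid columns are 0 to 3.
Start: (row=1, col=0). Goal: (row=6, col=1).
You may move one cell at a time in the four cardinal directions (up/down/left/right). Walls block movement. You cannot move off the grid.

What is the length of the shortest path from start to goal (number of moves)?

BFS from (row=1, col=0) until reaching (row=6, col=1):
  Distance 0: (row=1, col=0)
  Distance 1: (row=0, col=0), (row=1, col=1), (row=2, col=0)
  Distance 2: (row=0, col=1), (row=1, col=2), (row=2, col=1)
  Distance 3: (row=0, col=2), (row=2, col=2), (row=3, col=1)
  Distance 4: (row=0, col=3), (row=3, col=2), (row=4, col=1)
  Distance 5: (row=3, col=3), (row=4, col=0), (row=4, col=2), (row=5, col=1)
  Distance 6: (row=4, col=3), (row=5, col=0), (row=5, col=2), (row=6, col=1)  <- goal reached here
One shortest path (6 moves): (row=1, col=0) -> (row=1, col=1) -> (row=2, col=1) -> (row=3, col=1) -> (row=4, col=1) -> (row=5, col=1) -> (row=6, col=1)

Answer: Shortest path length: 6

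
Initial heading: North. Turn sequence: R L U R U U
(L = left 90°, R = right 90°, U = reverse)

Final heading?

Answer: Final heading: West

Derivation:
Start: North
  R (right (90° clockwise)) -> East
  L (left (90° counter-clockwise)) -> North
  U (U-turn (180°)) -> South
  R (right (90° clockwise)) -> West
  U (U-turn (180°)) -> East
  U (U-turn (180°)) -> West
Final: West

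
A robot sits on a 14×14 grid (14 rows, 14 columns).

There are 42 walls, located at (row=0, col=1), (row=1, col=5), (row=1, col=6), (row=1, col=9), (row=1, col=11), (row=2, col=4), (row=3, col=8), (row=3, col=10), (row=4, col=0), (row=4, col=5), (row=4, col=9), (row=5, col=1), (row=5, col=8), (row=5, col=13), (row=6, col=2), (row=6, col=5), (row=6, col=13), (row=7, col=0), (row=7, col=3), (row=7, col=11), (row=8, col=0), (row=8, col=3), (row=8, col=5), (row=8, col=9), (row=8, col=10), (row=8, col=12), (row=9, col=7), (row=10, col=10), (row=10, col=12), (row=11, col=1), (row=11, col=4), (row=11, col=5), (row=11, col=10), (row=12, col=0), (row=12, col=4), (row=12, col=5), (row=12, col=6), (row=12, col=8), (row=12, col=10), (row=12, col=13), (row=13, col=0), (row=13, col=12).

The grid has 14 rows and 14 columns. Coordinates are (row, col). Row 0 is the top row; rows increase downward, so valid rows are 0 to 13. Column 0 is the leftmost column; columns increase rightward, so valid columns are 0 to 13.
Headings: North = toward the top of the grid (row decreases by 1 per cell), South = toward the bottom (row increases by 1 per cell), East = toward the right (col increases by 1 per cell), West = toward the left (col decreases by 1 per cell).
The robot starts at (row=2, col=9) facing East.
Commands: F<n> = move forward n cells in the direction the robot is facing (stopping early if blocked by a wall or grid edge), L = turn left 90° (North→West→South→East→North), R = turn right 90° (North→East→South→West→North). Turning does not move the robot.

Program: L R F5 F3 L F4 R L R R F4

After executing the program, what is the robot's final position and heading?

Answer: Final position: (row=4, col=13), facing South

Derivation:
Start: (row=2, col=9), facing East
  L: turn left, now facing North
  R: turn right, now facing East
  F5: move forward 4/5 (blocked), now at (row=2, col=13)
  F3: move forward 0/3 (blocked), now at (row=2, col=13)
  L: turn left, now facing North
  F4: move forward 2/4 (blocked), now at (row=0, col=13)
  R: turn right, now facing East
  L: turn left, now facing North
  R: turn right, now facing East
  R: turn right, now facing South
  F4: move forward 4, now at (row=4, col=13)
Final: (row=4, col=13), facing South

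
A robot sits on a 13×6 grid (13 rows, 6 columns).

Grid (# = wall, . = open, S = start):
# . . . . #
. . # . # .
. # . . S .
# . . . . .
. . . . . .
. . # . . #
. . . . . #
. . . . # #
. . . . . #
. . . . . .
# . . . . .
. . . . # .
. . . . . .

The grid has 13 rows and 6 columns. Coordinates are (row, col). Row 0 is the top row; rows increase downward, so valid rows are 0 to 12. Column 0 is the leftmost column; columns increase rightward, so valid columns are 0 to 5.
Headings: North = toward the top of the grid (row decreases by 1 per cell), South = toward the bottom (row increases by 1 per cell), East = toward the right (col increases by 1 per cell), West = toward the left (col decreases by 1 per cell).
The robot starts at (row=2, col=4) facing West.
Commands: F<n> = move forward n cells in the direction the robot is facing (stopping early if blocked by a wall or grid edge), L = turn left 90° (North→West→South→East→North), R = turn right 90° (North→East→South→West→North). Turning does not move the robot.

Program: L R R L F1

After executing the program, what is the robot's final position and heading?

Start: (row=2, col=4), facing West
  L: turn left, now facing South
  R: turn right, now facing West
  R: turn right, now facing North
  L: turn left, now facing West
  F1: move forward 1, now at (row=2, col=3)
Final: (row=2, col=3), facing West

Answer: Final position: (row=2, col=3), facing West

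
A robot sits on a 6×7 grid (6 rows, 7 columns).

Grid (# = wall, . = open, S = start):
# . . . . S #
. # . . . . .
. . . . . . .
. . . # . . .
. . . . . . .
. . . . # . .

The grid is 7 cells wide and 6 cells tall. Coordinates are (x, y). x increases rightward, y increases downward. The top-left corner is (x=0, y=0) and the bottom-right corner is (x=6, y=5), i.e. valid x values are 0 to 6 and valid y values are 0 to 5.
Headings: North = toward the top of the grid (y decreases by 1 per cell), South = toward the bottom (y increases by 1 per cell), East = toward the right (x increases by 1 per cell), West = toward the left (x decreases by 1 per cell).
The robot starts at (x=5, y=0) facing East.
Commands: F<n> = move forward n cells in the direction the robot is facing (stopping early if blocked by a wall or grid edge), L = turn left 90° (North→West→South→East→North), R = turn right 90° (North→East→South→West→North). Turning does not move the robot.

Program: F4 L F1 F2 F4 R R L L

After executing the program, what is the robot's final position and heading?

Answer: Final position: (x=5, y=0), facing North

Derivation:
Start: (x=5, y=0), facing East
  F4: move forward 0/4 (blocked), now at (x=5, y=0)
  L: turn left, now facing North
  F1: move forward 0/1 (blocked), now at (x=5, y=0)
  F2: move forward 0/2 (blocked), now at (x=5, y=0)
  F4: move forward 0/4 (blocked), now at (x=5, y=0)
  R: turn right, now facing East
  R: turn right, now facing South
  L: turn left, now facing East
  L: turn left, now facing North
Final: (x=5, y=0), facing North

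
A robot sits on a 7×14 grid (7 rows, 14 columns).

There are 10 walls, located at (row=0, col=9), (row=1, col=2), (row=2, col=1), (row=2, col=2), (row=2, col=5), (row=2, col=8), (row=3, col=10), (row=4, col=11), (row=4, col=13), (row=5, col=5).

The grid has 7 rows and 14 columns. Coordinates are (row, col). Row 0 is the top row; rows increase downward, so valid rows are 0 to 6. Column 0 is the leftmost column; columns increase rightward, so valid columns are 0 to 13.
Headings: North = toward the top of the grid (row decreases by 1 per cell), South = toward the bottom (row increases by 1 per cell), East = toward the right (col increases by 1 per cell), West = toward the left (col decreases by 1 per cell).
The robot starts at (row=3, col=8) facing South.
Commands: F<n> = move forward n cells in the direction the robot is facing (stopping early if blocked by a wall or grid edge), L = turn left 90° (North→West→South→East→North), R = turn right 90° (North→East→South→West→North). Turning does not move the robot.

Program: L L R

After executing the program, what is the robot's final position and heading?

Start: (row=3, col=8), facing South
  L: turn left, now facing East
  L: turn left, now facing North
  R: turn right, now facing East
Final: (row=3, col=8), facing East

Answer: Final position: (row=3, col=8), facing East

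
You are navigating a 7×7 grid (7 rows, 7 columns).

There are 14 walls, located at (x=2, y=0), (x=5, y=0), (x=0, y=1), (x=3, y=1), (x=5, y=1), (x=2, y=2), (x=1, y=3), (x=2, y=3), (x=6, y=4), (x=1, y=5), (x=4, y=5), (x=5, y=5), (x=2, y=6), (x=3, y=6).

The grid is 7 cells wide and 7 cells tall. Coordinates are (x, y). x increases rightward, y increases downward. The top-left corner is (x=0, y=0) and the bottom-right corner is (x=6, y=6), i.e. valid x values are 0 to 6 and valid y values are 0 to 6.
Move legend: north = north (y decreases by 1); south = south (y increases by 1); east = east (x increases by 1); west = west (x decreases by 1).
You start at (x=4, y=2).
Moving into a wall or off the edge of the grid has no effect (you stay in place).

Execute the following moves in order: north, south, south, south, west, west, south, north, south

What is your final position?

Answer: Final position: (x=2, y=5)

Derivation:
Start: (x=4, y=2)
  north (north): (x=4, y=2) -> (x=4, y=1)
  south (south): (x=4, y=1) -> (x=4, y=2)
  south (south): (x=4, y=2) -> (x=4, y=3)
  south (south): (x=4, y=3) -> (x=4, y=4)
  west (west): (x=4, y=4) -> (x=3, y=4)
  west (west): (x=3, y=4) -> (x=2, y=4)
  south (south): (x=2, y=4) -> (x=2, y=5)
  north (north): (x=2, y=5) -> (x=2, y=4)
  south (south): (x=2, y=4) -> (x=2, y=5)
Final: (x=2, y=5)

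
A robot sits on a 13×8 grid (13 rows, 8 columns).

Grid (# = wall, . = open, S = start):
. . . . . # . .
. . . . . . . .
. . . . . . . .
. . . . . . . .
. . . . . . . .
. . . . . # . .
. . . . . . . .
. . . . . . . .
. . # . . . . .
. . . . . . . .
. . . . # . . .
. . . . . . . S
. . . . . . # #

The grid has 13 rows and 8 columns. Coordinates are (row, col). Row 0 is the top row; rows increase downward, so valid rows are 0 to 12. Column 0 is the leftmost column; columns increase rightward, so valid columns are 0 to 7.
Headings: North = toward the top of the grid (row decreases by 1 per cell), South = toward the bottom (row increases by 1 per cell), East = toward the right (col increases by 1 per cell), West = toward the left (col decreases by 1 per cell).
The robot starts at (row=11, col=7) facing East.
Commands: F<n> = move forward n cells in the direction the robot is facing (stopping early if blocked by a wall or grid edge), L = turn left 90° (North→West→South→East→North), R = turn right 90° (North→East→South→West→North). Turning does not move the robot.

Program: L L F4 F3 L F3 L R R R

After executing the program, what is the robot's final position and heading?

Answer: Final position: (row=12, col=0), facing North

Derivation:
Start: (row=11, col=7), facing East
  L: turn left, now facing North
  L: turn left, now facing West
  F4: move forward 4, now at (row=11, col=3)
  F3: move forward 3, now at (row=11, col=0)
  L: turn left, now facing South
  F3: move forward 1/3 (blocked), now at (row=12, col=0)
  L: turn left, now facing East
  R: turn right, now facing South
  R: turn right, now facing West
  R: turn right, now facing North
Final: (row=12, col=0), facing North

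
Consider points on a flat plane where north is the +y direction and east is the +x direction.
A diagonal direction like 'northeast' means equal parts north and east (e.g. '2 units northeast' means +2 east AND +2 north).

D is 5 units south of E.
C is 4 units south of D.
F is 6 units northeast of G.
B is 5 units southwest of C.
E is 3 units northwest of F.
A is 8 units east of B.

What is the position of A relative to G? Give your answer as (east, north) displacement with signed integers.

Answer: A is at (east=6, north=-5) relative to G.

Derivation:
Place G at the origin (east=0, north=0).
  F is 6 units northeast of G: delta (east=+6, north=+6); F at (east=6, north=6).
  E is 3 units northwest of F: delta (east=-3, north=+3); E at (east=3, north=9).
  D is 5 units south of E: delta (east=+0, north=-5); D at (east=3, north=4).
  C is 4 units south of D: delta (east=+0, north=-4); C at (east=3, north=0).
  B is 5 units southwest of C: delta (east=-5, north=-5); B at (east=-2, north=-5).
  A is 8 units east of B: delta (east=+8, north=+0); A at (east=6, north=-5).
Therefore A relative to G: (east=6, north=-5).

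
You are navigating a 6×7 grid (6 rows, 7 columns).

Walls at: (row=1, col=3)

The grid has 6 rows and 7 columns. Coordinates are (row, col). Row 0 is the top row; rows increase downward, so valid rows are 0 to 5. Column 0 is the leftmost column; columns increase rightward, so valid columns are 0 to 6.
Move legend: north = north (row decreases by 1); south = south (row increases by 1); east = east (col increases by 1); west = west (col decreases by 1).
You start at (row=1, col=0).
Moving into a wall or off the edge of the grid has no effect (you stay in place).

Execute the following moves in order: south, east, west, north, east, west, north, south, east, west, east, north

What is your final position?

Start: (row=1, col=0)
  south (south): (row=1, col=0) -> (row=2, col=0)
  east (east): (row=2, col=0) -> (row=2, col=1)
  west (west): (row=2, col=1) -> (row=2, col=0)
  north (north): (row=2, col=0) -> (row=1, col=0)
  east (east): (row=1, col=0) -> (row=1, col=1)
  west (west): (row=1, col=1) -> (row=1, col=0)
  north (north): (row=1, col=0) -> (row=0, col=0)
  south (south): (row=0, col=0) -> (row=1, col=0)
  east (east): (row=1, col=0) -> (row=1, col=1)
  west (west): (row=1, col=1) -> (row=1, col=0)
  east (east): (row=1, col=0) -> (row=1, col=1)
  north (north): (row=1, col=1) -> (row=0, col=1)
Final: (row=0, col=1)

Answer: Final position: (row=0, col=1)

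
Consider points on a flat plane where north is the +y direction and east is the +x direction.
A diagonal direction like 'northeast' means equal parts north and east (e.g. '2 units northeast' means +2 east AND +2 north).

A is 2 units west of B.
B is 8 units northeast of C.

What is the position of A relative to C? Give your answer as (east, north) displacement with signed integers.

Answer: A is at (east=6, north=8) relative to C.

Derivation:
Place C at the origin (east=0, north=0).
  B is 8 units northeast of C: delta (east=+8, north=+8); B at (east=8, north=8).
  A is 2 units west of B: delta (east=-2, north=+0); A at (east=6, north=8).
Therefore A relative to C: (east=6, north=8).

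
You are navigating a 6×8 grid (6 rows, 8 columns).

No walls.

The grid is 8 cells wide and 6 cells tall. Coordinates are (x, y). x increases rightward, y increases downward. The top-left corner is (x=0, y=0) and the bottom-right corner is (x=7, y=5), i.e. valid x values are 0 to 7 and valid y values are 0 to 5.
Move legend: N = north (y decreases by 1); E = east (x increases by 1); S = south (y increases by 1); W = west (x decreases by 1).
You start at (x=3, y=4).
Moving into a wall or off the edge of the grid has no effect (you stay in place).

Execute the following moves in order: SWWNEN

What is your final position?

Start: (x=3, y=4)
  S (south): (x=3, y=4) -> (x=3, y=5)
  W (west): (x=3, y=5) -> (x=2, y=5)
  W (west): (x=2, y=5) -> (x=1, y=5)
  N (north): (x=1, y=5) -> (x=1, y=4)
  E (east): (x=1, y=4) -> (x=2, y=4)
  N (north): (x=2, y=4) -> (x=2, y=3)
Final: (x=2, y=3)

Answer: Final position: (x=2, y=3)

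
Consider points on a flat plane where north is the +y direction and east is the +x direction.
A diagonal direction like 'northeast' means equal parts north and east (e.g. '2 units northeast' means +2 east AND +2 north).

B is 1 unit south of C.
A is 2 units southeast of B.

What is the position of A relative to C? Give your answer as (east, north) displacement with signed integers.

Place C at the origin (east=0, north=0).
  B is 1 unit south of C: delta (east=+0, north=-1); B at (east=0, north=-1).
  A is 2 units southeast of B: delta (east=+2, north=-2); A at (east=2, north=-3).
Therefore A relative to C: (east=2, north=-3).

Answer: A is at (east=2, north=-3) relative to C.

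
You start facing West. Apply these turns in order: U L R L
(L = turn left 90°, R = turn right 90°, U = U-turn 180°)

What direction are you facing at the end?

Answer: Final heading: North

Derivation:
Start: West
  U (U-turn (180°)) -> East
  L (left (90° counter-clockwise)) -> North
  R (right (90° clockwise)) -> East
  L (left (90° counter-clockwise)) -> North
Final: North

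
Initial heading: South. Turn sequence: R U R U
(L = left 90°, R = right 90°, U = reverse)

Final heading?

Start: South
  R (right (90° clockwise)) -> West
  U (U-turn (180°)) -> East
  R (right (90° clockwise)) -> South
  U (U-turn (180°)) -> North
Final: North

Answer: Final heading: North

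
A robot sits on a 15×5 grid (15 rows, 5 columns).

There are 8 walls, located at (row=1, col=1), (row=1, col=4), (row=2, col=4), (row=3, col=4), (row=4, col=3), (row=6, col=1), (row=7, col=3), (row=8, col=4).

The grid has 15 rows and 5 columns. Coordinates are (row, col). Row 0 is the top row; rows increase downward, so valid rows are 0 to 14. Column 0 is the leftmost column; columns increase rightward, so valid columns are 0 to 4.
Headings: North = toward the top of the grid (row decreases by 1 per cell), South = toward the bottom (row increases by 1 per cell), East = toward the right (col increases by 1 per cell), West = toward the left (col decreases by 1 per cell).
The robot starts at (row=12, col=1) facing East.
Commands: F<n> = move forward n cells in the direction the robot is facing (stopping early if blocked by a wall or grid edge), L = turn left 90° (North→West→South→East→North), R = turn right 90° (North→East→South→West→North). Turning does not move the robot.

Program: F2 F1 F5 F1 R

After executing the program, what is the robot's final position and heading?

Start: (row=12, col=1), facing East
  F2: move forward 2, now at (row=12, col=3)
  F1: move forward 1, now at (row=12, col=4)
  F5: move forward 0/5 (blocked), now at (row=12, col=4)
  F1: move forward 0/1 (blocked), now at (row=12, col=4)
  R: turn right, now facing South
Final: (row=12, col=4), facing South

Answer: Final position: (row=12, col=4), facing South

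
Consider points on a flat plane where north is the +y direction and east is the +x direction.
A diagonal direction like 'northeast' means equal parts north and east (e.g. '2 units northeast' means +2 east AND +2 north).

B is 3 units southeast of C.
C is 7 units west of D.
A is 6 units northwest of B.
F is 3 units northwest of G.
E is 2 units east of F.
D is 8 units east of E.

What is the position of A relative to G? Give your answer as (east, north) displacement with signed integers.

Answer: A is at (east=-3, north=6) relative to G.

Derivation:
Place G at the origin (east=0, north=0).
  F is 3 units northwest of G: delta (east=-3, north=+3); F at (east=-3, north=3).
  E is 2 units east of F: delta (east=+2, north=+0); E at (east=-1, north=3).
  D is 8 units east of E: delta (east=+8, north=+0); D at (east=7, north=3).
  C is 7 units west of D: delta (east=-7, north=+0); C at (east=0, north=3).
  B is 3 units southeast of C: delta (east=+3, north=-3); B at (east=3, north=0).
  A is 6 units northwest of B: delta (east=-6, north=+6); A at (east=-3, north=6).
Therefore A relative to G: (east=-3, north=6).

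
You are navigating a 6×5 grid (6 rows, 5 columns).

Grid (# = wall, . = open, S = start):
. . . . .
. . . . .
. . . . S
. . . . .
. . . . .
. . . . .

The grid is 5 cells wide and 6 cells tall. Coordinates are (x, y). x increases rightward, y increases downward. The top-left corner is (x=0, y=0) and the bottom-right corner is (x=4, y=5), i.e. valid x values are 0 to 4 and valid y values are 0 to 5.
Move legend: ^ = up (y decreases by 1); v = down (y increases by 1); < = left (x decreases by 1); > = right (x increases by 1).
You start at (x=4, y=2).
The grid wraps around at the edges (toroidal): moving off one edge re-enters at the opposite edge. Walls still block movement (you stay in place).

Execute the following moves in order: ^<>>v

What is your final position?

Answer: Final position: (x=0, y=2)

Derivation:
Start: (x=4, y=2)
  ^ (up): (x=4, y=2) -> (x=4, y=1)
  < (left): (x=4, y=1) -> (x=3, y=1)
  > (right): (x=3, y=1) -> (x=4, y=1)
  > (right): (x=4, y=1) -> (x=0, y=1)
  v (down): (x=0, y=1) -> (x=0, y=2)
Final: (x=0, y=2)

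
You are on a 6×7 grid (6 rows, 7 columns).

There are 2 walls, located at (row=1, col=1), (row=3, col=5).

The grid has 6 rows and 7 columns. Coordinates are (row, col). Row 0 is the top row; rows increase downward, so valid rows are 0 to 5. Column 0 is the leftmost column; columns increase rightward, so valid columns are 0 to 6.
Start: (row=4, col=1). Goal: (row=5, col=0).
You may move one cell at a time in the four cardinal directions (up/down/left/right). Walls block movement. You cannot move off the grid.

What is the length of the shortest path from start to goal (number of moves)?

BFS from (row=4, col=1) until reaching (row=5, col=0):
  Distance 0: (row=4, col=1)
  Distance 1: (row=3, col=1), (row=4, col=0), (row=4, col=2), (row=5, col=1)
  Distance 2: (row=2, col=1), (row=3, col=0), (row=3, col=2), (row=4, col=3), (row=5, col=0), (row=5, col=2)  <- goal reached here
One shortest path (2 moves): (row=4, col=1) -> (row=4, col=0) -> (row=5, col=0)

Answer: Shortest path length: 2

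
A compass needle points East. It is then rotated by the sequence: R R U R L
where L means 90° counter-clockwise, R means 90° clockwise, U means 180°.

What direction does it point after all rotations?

Answer: Final heading: East

Derivation:
Start: East
  R (right (90° clockwise)) -> South
  R (right (90° clockwise)) -> West
  U (U-turn (180°)) -> East
  R (right (90° clockwise)) -> South
  L (left (90° counter-clockwise)) -> East
Final: East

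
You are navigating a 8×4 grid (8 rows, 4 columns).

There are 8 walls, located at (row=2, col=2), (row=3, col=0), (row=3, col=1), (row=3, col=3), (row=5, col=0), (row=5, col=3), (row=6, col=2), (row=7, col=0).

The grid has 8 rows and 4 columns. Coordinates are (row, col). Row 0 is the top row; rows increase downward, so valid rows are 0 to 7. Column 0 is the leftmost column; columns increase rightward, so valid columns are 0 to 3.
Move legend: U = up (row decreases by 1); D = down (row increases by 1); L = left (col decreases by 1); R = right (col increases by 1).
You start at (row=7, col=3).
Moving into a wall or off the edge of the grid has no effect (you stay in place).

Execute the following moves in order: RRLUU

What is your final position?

Answer: Final position: (row=7, col=2)

Derivation:
Start: (row=7, col=3)
  R (right): blocked, stay at (row=7, col=3)
  R (right): blocked, stay at (row=7, col=3)
  L (left): (row=7, col=3) -> (row=7, col=2)
  U (up): blocked, stay at (row=7, col=2)
  U (up): blocked, stay at (row=7, col=2)
Final: (row=7, col=2)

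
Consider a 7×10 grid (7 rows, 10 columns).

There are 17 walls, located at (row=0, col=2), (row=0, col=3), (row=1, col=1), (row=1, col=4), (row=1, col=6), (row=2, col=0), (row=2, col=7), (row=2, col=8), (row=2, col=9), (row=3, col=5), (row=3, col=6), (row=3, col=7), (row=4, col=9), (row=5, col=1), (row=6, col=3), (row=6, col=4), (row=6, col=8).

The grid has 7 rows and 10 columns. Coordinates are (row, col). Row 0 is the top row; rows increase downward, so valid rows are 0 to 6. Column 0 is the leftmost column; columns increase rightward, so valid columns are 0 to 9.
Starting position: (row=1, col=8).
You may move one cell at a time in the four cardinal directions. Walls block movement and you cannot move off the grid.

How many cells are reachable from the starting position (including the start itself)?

BFS flood-fill from (row=1, col=8):
  Distance 0: (row=1, col=8)
  Distance 1: (row=0, col=8), (row=1, col=7), (row=1, col=9)
  Distance 2: (row=0, col=7), (row=0, col=9)
  Distance 3: (row=0, col=6)
  Distance 4: (row=0, col=5)
  Distance 5: (row=0, col=4), (row=1, col=5)
  Distance 6: (row=2, col=5)
  Distance 7: (row=2, col=4), (row=2, col=6)
  Distance 8: (row=2, col=3), (row=3, col=4)
  Distance 9: (row=1, col=3), (row=2, col=2), (row=3, col=3), (row=4, col=4)
  Distance 10: (row=1, col=2), (row=2, col=1), (row=3, col=2), (row=4, col=3), (row=4, col=5), (row=5, col=4)
  Distance 11: (row=3, col=1), (row=4, col=2), (row=4, col=6), (row=5, col=3), (row=5, col=5)
  Distance 12: (row=3, col=0), (row=4, col=1), (row=4, col=7), (row=5, col=2), (row=5, col=6), (row=6, col=5)
  Distance 13: (row=4, col=0), (row=4, col=8), (row=5, col=7), (row=6, col=2), (row=6, col=6)
  Distance 14: (row=3, col=8), (row=5, col=0), (row=5, col=8), (row=6, col=1), (row=6, col=7)
  Distance 15: (row=3, col=9), (row=5, col=9), (row=6, col=0)
  Distance 16: (row=6, col=9)
Total reachable: 50 (grid has 53 open cells total)

Answer: Reachable cells: 50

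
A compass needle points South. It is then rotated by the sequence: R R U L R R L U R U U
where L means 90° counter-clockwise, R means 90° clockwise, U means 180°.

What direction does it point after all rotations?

Start: South
  R (right (90° clockwise)) -> West
  R (right (90° clockwise)) -> North
  U (U-turn (180°)) -> South
  L (left (90° counter-clockwise)) -> East
  R (right (90° clockwise)) -> South
  R (right (90° clockwise)) -> West
  L (left (90° counter-clockwise)) -> South
  U (U-turn (180°)) -> North
  R (right (90° clockwise)) -> East
  U (U-turn (180°)) -> West
  U (U-turn (180°)) -> East
Final: East

Answer: Final heading: East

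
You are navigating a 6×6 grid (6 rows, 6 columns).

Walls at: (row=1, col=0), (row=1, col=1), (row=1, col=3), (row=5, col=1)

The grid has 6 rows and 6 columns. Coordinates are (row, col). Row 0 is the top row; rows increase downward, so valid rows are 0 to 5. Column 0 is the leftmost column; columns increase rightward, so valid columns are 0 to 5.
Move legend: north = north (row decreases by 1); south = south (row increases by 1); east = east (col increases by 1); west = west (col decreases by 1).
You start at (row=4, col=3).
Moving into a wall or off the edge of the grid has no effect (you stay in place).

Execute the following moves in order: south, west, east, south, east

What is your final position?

Answer: Final position: (row=5, col=4)

Derivation:
Start: (row=4, col=3)
  south (south): (row=4, col=3) -> (row=5, col=3)
  west (west): (row=5, col=3) -> (row=5, col=2)
  east (east): (row=5, col=2) -> (row=5, col=3)
  south (south): blocked, stay at (row=5, col=3)
  east (east): (row=5, col=3) -> (row=5, col=4)
Final: (row=5, col=4)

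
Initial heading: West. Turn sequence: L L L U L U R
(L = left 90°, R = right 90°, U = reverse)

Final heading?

Answer: Final heading: North

Derivation:
Start: West
  L (left (90° counter-clockwise)) -> South
  L (left (90° counter-clockwise)) -> East
  L (left (90° counter-clockwise)) -> North
  U (U-turn (180°)) -> South
  L (left (90° counter-clockwise)) -> East
  U (U-turn (180°)) -> West
  R (right (90° clockwise)) -> North
Final: North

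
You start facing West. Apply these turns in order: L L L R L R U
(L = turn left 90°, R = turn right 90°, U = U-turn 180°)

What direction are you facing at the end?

Start: West
  L (left (90° counter-clockwise)) -> South
  L (left (90° counter-clockwise)) -> East
  L (left (90° counter-clockwise)) -> North
  R (right (90° clockwise)) -> East
  L (left (90° counter-clockwise)) -> North
  R (right (90° clockwise)) -> East
  U (U-turn (180°)) -> West
Final: West

Answer: Final heading: West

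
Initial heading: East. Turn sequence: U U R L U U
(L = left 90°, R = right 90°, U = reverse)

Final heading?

Answer: Final heading: East

Derivation:
Start: East
  U (U-turn (180°)) -> West
  U (U-turn (180°)) -> East
  R (right (90° clockwise)) -> South
  L (left (90° counter-clockwise)) -> East
  U (U-turn (180°)) -> West
  U (U-turn (180°)) -> East
Final: East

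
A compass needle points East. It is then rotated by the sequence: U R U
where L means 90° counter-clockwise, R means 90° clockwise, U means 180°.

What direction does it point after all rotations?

Answer: Final heading: South

Derivation:
Start: East
  U (U-turn (180°)) -> West
  R (right (90° clockwise)) -> North
  U (U-turn (180°)) -> South
Final: South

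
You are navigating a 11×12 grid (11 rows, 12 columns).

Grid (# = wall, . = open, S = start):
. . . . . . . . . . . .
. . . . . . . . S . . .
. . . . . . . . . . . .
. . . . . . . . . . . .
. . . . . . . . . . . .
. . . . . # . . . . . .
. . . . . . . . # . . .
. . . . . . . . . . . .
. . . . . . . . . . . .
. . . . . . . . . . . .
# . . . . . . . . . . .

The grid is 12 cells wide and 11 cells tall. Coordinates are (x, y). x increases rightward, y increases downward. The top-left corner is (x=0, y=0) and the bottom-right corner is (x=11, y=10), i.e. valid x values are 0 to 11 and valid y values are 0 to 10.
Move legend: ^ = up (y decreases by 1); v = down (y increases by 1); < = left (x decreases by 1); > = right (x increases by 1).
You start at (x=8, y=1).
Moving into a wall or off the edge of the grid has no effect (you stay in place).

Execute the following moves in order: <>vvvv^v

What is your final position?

Answer: Final position: (x=8, y=5)

Derivation:
Start: (x=8, y=1)
  < (left): (x=8, y=1) -> (x=7, y=1)
  > (right): (x=7, y=1) -> (x=8, y=1)
  v (down): (x=8, y=1) -> (x=8, y=2)
  v (down): (x=8, y=2) -> (x=8, y=3)
  v (down): (x=8, y=3) -> (x=8, y=4)
  v (down): (x=8, y=4) -> (x=8, y=5)
  ^ (up): (x=8, y=5) -> (x=8, y=4)
  v (down): (x=8, y=4) -> (x=8, y=5)
Final: (x=8, y=5)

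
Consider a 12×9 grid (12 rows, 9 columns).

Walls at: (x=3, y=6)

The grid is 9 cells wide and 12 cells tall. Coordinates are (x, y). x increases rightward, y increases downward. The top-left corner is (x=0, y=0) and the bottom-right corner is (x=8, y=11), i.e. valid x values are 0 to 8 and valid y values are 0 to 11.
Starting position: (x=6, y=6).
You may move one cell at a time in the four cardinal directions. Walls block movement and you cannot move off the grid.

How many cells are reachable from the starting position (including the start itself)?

Answer: Reachable cells: 107

Derivation:
BFS flood-fill from (x=6, y=6):
  Distance 0: (x=6, y=6)
  Distance 1: (x=6, y=5), (x=5, y=6), (x=7, y=6), (x=6, y=7)
  Distance 2: (x=6, y=4), (x=5, y=5), (x=7, y=5), (x=4, y=6), (x=8, y=6), (x=5, y=7), (x=7, y=7), (x=6, y=8)
  Distance 3: (x=6, y=3), (x=5, y=4), (x=7, y=4), (x=4, y=5), (x=8, y=5), (x=4, y=7), (x=8, y=7), (x=5, y=8), (x=7, y=8), (x=6, y=9)
  Distance 4: (x=6, y=2), (x=5, y=3), (x=7, y=3), (x=4, y=4), (x=8, y=4), (x=3, y=5), (x=3, y=7), (x=4, y=8), (x=8, y=8), (x=5, y=9), (x=7, y=9), (x=6, y=10)
  Distance 5: (x=6, y=1), (x=5, y=2), (x=7, y=2), (x=4, y=3), (x=8, y=3), (x=3, y=4), (x=2, y=5), (x=2, y=7), (x=3, y=8), (x=4, y=9), (x=8, y=9), (x=5, y=10), (x=7, y=10), (x=6, y=11)
  Distance 6: (x=6, y=0), (x=5, y=1), (x=7, y=1), (x=4, y=2), (x=8, y=2), (x=3, y=3), (x=2, y=4), (x=1, y=5), (x=2, y=6), (x=1, y=7), (x=2, y=8), (x=3, y=9), (x=4, y=10), (x=8, y=10), (x=5, y=11), (x=7, y=11)
  Distance 7: (x=5, y=0), (x=7, y=0), (x=4, y=1), (x=8, y=1), (x=3, y=2), (x=2, y=3), (x=1, y=4), (x=0, y=5), (x=1, y=6), (x=0, y=7), (x=1, y=8), (x=2, y=9), (x=3, y=10), (x=4, y=11), (x=8, y=11)
  Distance 8: (x=4, y=0), (x=8, y=0), (x=3, y=1), (x=2, y=2), (x=1, y=3), (x=0, y=4), (x=0, y=6), (x=0, y=8), (x=1, y=9), (x=2, y=10), (x=3, y=11)
  Distance 9: (x=3, y=0), (x=2, y=1), (x=1, y=2), (x=0, y=3), (x=0, y=9), (x=1, y=10), (x=2, y=11)
  Distance 10: (x=2, y=0), (x=1, y=1), (x=0, y=2), (x=0, y=10), (x=1, y=11)
  Distance 11: (x=1, y=0), (x=0, y=1), (x=0, y=11)
  Distance 12: (x=0, y=0)
Total reachable: 107 (grid has 107 open cells total)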